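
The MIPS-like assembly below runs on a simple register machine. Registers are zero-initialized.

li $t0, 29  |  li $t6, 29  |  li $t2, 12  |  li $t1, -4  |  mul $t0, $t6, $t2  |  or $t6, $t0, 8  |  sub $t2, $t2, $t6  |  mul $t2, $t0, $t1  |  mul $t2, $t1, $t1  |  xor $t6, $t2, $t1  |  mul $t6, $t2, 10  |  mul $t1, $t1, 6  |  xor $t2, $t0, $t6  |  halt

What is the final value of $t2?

after li $t0, 29: $t0=29
after li $t6, 29: $t6=29
after li $t2, 12: $t2=12
after li $t1, -4: $t1=-4
after mul $t0, $t6, $t2: $t0=29*12=348
after or $t6, $t0, 8: $t6=348|8=348
after sub $t2, $t2, $t6: $t2=12-348=-336
after mul $t2, $t0, $t1: $t2=348*(-4)=-1392
after mul $t2, $t1, $t1: $t2=(-4)*(-4)=16
after xor $t6, $t2, $t1: $t6=16^(-4)=-20
after mul $t6, $t2, 10: $t6=16*10=160
after mul $t1, $t1, 6: $t1=(-4)*6=-24
after xor $t2, $t0, $t6: $t2=348^160=508
halt.

508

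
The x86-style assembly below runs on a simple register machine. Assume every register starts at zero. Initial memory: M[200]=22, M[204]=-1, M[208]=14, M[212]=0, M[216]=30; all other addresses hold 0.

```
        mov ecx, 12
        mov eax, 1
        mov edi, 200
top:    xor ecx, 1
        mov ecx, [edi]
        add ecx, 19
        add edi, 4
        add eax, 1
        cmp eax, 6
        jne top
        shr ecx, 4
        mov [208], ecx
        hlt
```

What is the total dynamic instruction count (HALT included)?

mov ecx, 12 → ecx=12
mov eax, 1 → eax=1
mov edi, 200 → edi=200
xor ecx, 1 → ecx=12^1=13
mov ecx, [edi] → ecx=M[200]=22
add ecx, 19 → ecx=22+19=41
add edi, 4 → edi=200+4=204
add eax, 1 → eax=1+1=2
cmp eax, 6  (cmp 2,6)
jne top: taken
xor ecx, 1 → ecx=41^1=40
mov ecx, [edi] → ecx=M[204]=-1
add ecx, 19 → ecx=(-1)+19=18
add edi, 4 → edi=204+4=208
add eax, 1 → eax=2+1=3
cmp eax, 6  (cmp 3,6)
jne top: taken
xor ecx, 1 → ecx=18^1=19
mov ecx, [edi] → ecx=M[208]=14
add ecx, 19 → ecx=14+19=33
add edi, 4 → edi=208+4=212
add eax, 1 → eax=3+1=4
cmp eax, 6  (cmp 4,6)
jne top: taken
xor ecx, 1 → ecx=33^1=32
mov ecx, [edi] → ecx=M[212]=0
add ecx, 19 → ecx=0+19=19
add edi, 4 → edi=212+4=216
add eax, 1 → eax=4+1=5
cmp eax, 6  (cmp 5,6)
jne top: taken
xor ecx, 1 → ecx=19^1=18
mov ecx, [edi] → ecx=M[216]=30
add ecx, 19 → ecx=30+19=49
add edi, 4 → edi=216+4=220
add eax, 1 → eax=5+1=6
cmp eax, 6  (cmp 6,6)
jne top: not taken
shr ecx, 4 → ecx=49>>4=3
mov [208], ecx → M[208]=3
halt.
Total executed instructions: 41.

41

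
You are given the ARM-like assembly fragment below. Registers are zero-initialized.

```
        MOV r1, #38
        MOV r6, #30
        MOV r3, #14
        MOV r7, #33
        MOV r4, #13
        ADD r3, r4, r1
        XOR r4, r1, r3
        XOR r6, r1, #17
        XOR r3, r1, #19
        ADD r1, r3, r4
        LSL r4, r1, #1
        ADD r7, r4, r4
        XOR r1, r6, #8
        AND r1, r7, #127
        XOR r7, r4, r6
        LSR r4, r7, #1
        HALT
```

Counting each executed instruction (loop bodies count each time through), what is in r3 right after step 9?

r1=38
r6=30
r3=14
r7=33
r4=13
r3=13+38=51
r4=38^51=21
r6=38^17=55
r3=38^19=53
After step 9: r3 = 53.

53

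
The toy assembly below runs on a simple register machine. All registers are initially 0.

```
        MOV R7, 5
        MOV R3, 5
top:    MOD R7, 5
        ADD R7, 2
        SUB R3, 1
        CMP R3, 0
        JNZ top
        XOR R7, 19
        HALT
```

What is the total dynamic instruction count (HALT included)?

29

MOV R7, 5 → R7=5
MOV R3, 5 → R3=5
MOD R7, 5 → R7=5%5=0
ADD R7, 2 → R7=0+2=2
SUB R3, 1 → R3=5-1=4
CMP R3, 0  (cmp 4,0)
JNZ top: taken
MOD R7, 5 → R7=2%5=2
ADD R7, 2 → R7=2+2=4
SUB R3, 1 → R3=4-1=3
CMP R3, 0  (cmp 3,0)
JNZ top: taken
MOD R7, 5 → R7=4%5=4
ADD R7, 2 → R7=4+2=6
SUB R3, 1 → R3=3-1=2
CMP R3, 0  (cmp 2,0)
JNZ top: taken
MOD R7, 5 → R7=6%5=1
ADD R7, 2 → R7=1+2=3
SUB R3, 1 → R3=2-1=1
CMP R3, 0  (cmp 1,0)
JNZ top: taken
MOD R7, 5 → R7=3%5=3
ADD R7, 2 → R7=3+2=5
SUB R3, 1 → R3=1-1=0
CMP R3, 0  (cmp 0,0)
JNZ top: not taken
XOR R7, 19 → R7=5^19=22
halt.
Total executed instructions: 29.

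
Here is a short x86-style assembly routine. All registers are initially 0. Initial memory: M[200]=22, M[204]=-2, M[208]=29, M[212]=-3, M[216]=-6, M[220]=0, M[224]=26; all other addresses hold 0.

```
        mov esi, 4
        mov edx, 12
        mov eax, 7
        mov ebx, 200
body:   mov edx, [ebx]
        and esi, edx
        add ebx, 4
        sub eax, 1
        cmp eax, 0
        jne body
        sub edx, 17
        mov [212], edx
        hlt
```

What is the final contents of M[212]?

9

mov esi, 4 → esi=4
mov edx, 12 → edx=12
mov eax, 7 → eax=7
mov ebx, 200 → ebx=200
mov edx, [ebx] → edx=M[200]=22
and esi, edx → esi=4&22=4
add ebx, 4 → ebx=200+4=204
sub eax, 1 → eax=7-1=6
cmp eax, 0  (cmp 6,0)
jne body: taken
mov edx, [ebx] → edx=M[204]=-2
and esi, edx → esi=4&(-2)=4
add ebx, 4 → ebx=204+4=208
sub eax, 1 → eax=6-1=5
cmp eax, 0  (cmp 5,0)
jne body: taken
mov edx, [ebx] → edx=M[208]=29
and esi, edx → esi=4&29=4
add ebx, 4 → ebx=208+4=212
sub eax, 1 → eax=5-1=4
cmp eax, 0  (cmp 4,0)
jne body: taken
mov edx, [ebx] → edx=M[212]=-3
and esi, edx → esi=4&(-3)=4
add ebx, 4 → ebx=212+4=216
sub eax, 1 → eax=4-1=3
cmp eax, 0  (cmp 3,0)
jne body: taken
mov edx, [ebx] → edx=M[216]=-6
and esi, edx → esi=4&(-6)=0
add ebx, 4 → ebx=216+4=220
sub eax, 1 → eax=3-1=2
cmp eax, 0  (cmp 2,0)
jne body: taken
mov edx, [ebx] → edx=M[220]=0
and esi, edx → esi=0&0=0
add ebx, 4 → ebx=220+4=224
sub eax, 1 → eax=2-1=1
cmp eax, 0  (cmp 1,0)
jne body: taken
mov edx, [ebx] → edx=M[224]=26
and esi, edx → esi=0&26=0
add ebx, 4 → ebx=224+4=228
sub eax, 1 → eax=1-1=0
cmp eax, 0  (cmp 0,0)
jne body: not taken
sub edx, 17 → edx=26-17=9
mov [212], edx → M[212]=9
halt.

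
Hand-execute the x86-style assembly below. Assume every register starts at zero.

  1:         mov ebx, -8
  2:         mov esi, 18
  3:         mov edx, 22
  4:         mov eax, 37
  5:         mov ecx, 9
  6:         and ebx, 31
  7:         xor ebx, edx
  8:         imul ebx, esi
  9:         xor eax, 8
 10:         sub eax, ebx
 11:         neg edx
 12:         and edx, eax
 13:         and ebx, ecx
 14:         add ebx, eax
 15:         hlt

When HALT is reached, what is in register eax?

-207

after mov ebx, -8: ebx=-8
after mov esi, 18: esi=18
after mov edx, 22: edx=22
after mov eax, 37: eax=37
after mov ecx, 9: ecx=9
after and ebx, 31: ebx=(-8)&31=24
after xor ebx, edx: ebx=24^22=14
after imul ebx, esi: ebx=14*18=252
after xor eax, 8: eax=37^8=45
after sub eax, ebx: eax=45-252=-207
after neg edx: edx=-(22)=-22
after and edx, eax: edx=(-22)&(-207)=-224
after and ebx, ecx: ebx=252&9=8
after add ebx, eax: ebx=8+(-207)=-199
halt.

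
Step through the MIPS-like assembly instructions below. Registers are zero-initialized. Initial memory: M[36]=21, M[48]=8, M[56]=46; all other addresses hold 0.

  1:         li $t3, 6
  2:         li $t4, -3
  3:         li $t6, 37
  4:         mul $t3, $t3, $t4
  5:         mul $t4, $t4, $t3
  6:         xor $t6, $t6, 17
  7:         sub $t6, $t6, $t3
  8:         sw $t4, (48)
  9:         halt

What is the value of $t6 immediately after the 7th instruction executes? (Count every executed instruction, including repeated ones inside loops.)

li $t3, 6 → $t3=6
li $t4, -3 → $t4=-3
li $t6, 37 → $t6=37
mul $t3, $t3, $t4 → $t3=6*(-3)=-18
mul $t4, $t4, $t3 → $t4=(-3)*(-18)=54
xor $t6, $t6, 17 → $t6=37^17=52
sub $t6, $t6, $t3 → $t6=52-(-18)=70
After step 7: $t6 = 70.

70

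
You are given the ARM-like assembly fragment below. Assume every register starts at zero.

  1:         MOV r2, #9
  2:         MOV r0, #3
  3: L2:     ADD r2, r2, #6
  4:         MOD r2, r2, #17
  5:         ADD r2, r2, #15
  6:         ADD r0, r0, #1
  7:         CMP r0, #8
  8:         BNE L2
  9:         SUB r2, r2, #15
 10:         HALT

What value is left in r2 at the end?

14

MOV r2, #9 → r2=9
MOV r0, #3 → r0=3
ADD r2, r2, #6 → r2=9+6=15
MOD r2, r2, #17 → r2=15%17=15
ADD r2, r2, #15 → r2=15+15=30
ADD r0, r0, #1 → r0=3+1=4
CMP r0, #8  (cmp 4,8)
BNE L2: taken
ADD r2, r2, #6 → r2=30+6=36
MOD r2, r2, #17 → r2=36%17=2
ADD r2, r2, #15 → r2=2+15=17
ADD r0, r0, #1 → r0=4+1=5
CMP r0, #8  (cmp 5,8)
BNE L2: taken
ADD r2, r2, #6 → r2=17+6=23
MOD r2, r2, #17 → r2=23%17=6
ADD r2, r2, #15 → r2=6+15=21
ADD r0, r0, #1 → r0=5+1=6
CMP r0, #8  (cmp 6,8)
BNE L2: taken
ADD r2, r2, #6 → r2=21+6=27
MOD r2, r2, #17 → r2=27%17=10
ADD r2, r2, #15 → r2=10+15=25
ADD r0, r0, #1 → r0=6+1=7
CMP r0, #8  (cmp 7,8)
BNE L2: taken
ADD r2, r2, #6 → r2=25+6=31
MOD r2, r2, #17 → r2=31%17=14
ADD r2, r2, #15 → r2=14+15=29
ADD r0, r0, #1 → r0=7+1=8
CMP r0, #8  (cmp 8,8)
BNE L2: not taken
SUB r2, r2, #15 → r2=29-15=14
halt.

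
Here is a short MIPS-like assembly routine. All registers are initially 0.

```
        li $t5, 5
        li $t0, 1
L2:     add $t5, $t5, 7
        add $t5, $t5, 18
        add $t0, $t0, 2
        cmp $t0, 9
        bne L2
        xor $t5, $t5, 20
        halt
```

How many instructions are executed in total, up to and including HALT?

24

$t5=5
$t0=1
$t5=5+7=12
$t5=12+18=30
$t0=1+2=3
cmp $t0, 9  (cmp 3,9)
bne L2: taken
$t5=30+7=37
$t5=37+18=55
$t0=3+2=5
cmp $t0, 9  (cmp 5,9)
bne L2: taken
$t5=55+7=62
$t5=62+18=80
$t0=5+2=7
cmp $t0, 9  (cmp 7,9)
bne L2: taken
$t5=80+7=87
$t5=87+18=105
$t0=7+2=9
cmp $t0, 9  (cmp 9,9)
bne L2: not taken
$t5=105^20=125
halt.
Total executed instructions: 24.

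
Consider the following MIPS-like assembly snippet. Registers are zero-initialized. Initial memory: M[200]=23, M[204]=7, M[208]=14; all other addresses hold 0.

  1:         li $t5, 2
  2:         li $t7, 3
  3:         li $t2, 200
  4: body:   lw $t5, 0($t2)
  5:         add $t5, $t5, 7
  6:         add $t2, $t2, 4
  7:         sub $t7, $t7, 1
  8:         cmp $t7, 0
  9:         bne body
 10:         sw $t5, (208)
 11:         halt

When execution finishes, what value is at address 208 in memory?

21

$t5=2
$t7=3
$t2=200
$t5=M[200]=23
$t5=23+7=30
$t2=200+4=204
$t7=3-1=2
cmp $t7, 0  (cmp 2,0)
bne body: taken
$t5=M[204]=7
$t5=7+7=14
$t2=204+4=208
$t7=2-1=1
cmp $t7, 0  (cmp 1,0)
bne body: taken
$t5=M[208]=14
$t5=14+7=21
$t2=208+4=212
$t7=1-1=0
cmp $t7, 0  (cmp 0,0)
bne body: not taken
sw $t5, (208) → M[208]=21
halt.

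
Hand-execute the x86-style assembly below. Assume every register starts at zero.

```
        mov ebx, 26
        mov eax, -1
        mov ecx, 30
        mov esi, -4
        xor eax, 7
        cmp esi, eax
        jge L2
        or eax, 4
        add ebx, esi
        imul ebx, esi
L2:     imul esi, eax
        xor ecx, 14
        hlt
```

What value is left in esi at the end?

32

mov ebx, 26 → ebx=26
mov eax, -1 → eax=-1
mov ecx, 30 → ecx=30
mov esi, -4 → esi=-4
xor eax, 7 → eax=(-1)^7=-8
cmp esi, eax  (cmp -4,-8)
jge L2: taken
imul esi, eax → esi=(-4)*(-8)=32
xor ecx, 14 → ecx=30^14=16
halt.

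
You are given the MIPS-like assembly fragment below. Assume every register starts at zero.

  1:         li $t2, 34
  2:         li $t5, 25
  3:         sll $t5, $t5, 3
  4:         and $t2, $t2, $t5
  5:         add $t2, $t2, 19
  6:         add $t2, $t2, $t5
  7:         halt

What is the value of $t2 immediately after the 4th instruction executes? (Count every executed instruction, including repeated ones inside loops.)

0

$t2=34
$t5=25
$t5=25<<3=200
$t2=34&200=0
After step 4: $t2 = 0.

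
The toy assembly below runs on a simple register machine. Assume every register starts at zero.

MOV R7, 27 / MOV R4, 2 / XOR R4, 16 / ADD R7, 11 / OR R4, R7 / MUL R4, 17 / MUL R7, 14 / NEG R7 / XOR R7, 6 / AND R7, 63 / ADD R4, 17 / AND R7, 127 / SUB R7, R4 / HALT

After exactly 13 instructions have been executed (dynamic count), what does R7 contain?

R7=27
R4=2
R4=2^16=18
R7=27+11=38
R4=18|38=54
R4=54*17=918
R7=38*14=532
R7=-(532)=-532
R7=(-532)^6=-534
R7=(-534)&63=42
R4=918+17=935
R7=42&127=42
R7=42-935=-893
After step 13: R7 = -893.

-893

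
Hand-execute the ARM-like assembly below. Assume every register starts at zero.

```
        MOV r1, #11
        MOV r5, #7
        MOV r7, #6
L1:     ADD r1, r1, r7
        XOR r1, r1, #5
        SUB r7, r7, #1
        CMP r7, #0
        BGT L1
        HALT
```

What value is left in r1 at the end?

r1=11
r5=7
r7=6
r1=11+6=17
r1=17^5=20
r7=6-1=5
CMP r7, #0  (cmp 5,0)
BGT L1: taken
r1=20+5=25
r1=25^5=28
r7=5-1=4
CMP r7, #0  (cmp 4,0)
BGT L1: taken
r1=28+4=32
r1=32^5=37
r7=4-1=3
CMP r7, #0  (cmp 3,0)
BGT L1: taken
r1=37+3=40
r1=40^5=45
r7=3-1=2
CMP r7, #0  (cmp 2,0)
BGT L1: taken
r1=45+2=47
r1=47^5=42
r7=2-1=1
CMP r7, #0  (cmp 1,0)
BGT L1: taken
r1=42+1=43
r1=43^5=46
r7=1-1=0
CMP r7, #0  (cmp 0,0)
BGT L1: not taken
halt.

46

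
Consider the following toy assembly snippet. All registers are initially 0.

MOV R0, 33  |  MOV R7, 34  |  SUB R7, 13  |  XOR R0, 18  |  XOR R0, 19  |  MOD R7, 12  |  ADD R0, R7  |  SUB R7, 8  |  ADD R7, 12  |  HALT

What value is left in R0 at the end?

41

R0=33
R7=34
R7=34-13=21
R0=33^18=51
R0=51^19=32
R7=21%12=9
R0=32+9=41
R7=9-8=1
R7=1+12=13
halt.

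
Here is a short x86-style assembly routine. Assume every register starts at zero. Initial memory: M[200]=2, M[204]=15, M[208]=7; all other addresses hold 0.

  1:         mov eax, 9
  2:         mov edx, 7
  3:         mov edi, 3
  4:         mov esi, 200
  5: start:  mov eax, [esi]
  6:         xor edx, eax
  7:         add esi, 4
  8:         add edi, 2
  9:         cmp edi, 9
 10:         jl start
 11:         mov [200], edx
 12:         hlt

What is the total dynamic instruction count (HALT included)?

eax=9
edx=7
edi=3
esi=200
eax=M[200]=2
edx=7^2=5
esi=200+4=204
edi=3+2=5
cmp edi, 9  (cmp 5,9)
jl start: taken
eax=M[204]=15
edx=5^15=10
esi=204+4=208
edi=5+2=7
cmp edi, 9  (cmp 7,9)
jl start: taken
eax=M[208]=7
edx=10^7=13
esi=208+4=212
edi=7+2=9
cmp edi, 9  (cmp 9,9)
jl start: not taken
mov [200], edx → M[200]=13
halt.
Total executed instructions: 24.

24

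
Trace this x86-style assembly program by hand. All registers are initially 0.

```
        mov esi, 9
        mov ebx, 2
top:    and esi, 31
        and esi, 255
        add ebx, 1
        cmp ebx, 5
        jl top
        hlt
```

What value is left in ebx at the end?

5

after mov esi, 9: esi=9
after mov ebx, 2: ebx=2
after and esi, 31: esi=9&31=9
after and esi, 255: esi=9&255=9
after add ebx, 1: ebx=2+1=3
cmp ebx, 5  (cmp 3,5)
jl top: taken
after and esi, 31: esi=9&31=9
after and esi, 255: esi=9&255=9
after add ebx, 1: ebx=3+1=4
cmp ebx, 5  (cmp 4,5)
jl top: taken
after and esi, 31: esi=9&31=9
after and esi, 255: esi=9&255=9
after add ebx, 1: ebx=4+1=5
cmp ebx, 5  (cmp 5,5)
jl top: not taken
halt.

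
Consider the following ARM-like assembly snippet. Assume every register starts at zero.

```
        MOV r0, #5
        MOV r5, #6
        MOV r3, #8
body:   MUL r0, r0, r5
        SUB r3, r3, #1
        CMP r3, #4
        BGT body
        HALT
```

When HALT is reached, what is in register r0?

after MOV r0, #5: r0=5
after MOV r5, #6: r5=6
after MOV r3, #8: r3=8
after MUL r0, r0, r5: r0=5*6=30
after SUB r3, r3, #1: r3=8-1=7
CMP r3, #4  (cmp 7,4)
BGT body: taken
after MUL r0, r0, r5: r0=30*6=180
after SUB r3, r3, #1: r3=7-1=6
CMP r3, #4  (cmp 6,4)
BGT body: taken
after MUL r0, r0, r5: r0=180*6=1080
after SUB r3, r3, #1: r3=6-1=5
CMP r3, #4  (cmp 5,4)
BGT body: taken
after MUL r0, r0, r5: r0=1080*6=6480
after SUB r3, r3, #1: r3=5-1=4
CMP r3, #4  (cmp 4,4)
BGT body: not taken
halt.

6480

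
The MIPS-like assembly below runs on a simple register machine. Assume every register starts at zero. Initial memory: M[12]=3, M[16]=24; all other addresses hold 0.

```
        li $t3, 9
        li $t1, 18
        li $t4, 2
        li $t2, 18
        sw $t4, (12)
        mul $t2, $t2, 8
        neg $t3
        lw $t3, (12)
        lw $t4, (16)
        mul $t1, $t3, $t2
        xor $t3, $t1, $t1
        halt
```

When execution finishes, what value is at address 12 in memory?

$t3=9
$t1=18
$t4=2
$t2=18
sw $t4, (12) → M[12]=2
$t2=18*8=144
$t3=-(9)=-9
$t3=M[12]=2
$t4=M[16]=24
$t1=2*144=288
$t3=288^288=0
halt.

2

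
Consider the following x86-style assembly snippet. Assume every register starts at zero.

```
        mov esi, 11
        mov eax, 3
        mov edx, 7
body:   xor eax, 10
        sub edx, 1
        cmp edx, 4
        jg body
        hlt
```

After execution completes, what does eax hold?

9

mov esi, 11 → esi=11
mov eax, 3 → eax=3
mov edx, 7 → edx=7
xor eax, 10 → eax=3^10=9
sub edx, 1 → edx=7-1=6
cmp edx, 4  (cmp 6,4)
jg body: taken
xor eax, 10 → eax=9^10=3
sub edx, 1 → edx=6-1=5
cmp edx, 4  (cmp 5,4)
jg body: taken
xor eax, 10 → eax=3^10=9
sub edx, 1 → edx=5-1=4
cmp edx, 4  (cmp 4,4)
jg body: not taken
halt.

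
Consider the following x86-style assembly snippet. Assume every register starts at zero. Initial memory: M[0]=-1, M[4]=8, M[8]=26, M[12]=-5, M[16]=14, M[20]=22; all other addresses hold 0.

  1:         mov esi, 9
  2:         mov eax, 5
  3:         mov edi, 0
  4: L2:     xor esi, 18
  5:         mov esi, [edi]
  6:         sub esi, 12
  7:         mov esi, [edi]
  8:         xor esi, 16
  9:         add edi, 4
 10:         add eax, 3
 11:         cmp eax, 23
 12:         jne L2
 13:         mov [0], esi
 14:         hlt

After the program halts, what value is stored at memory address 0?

mov esi, 9 → esi=9
mov eax, 5 → eax=5
mov edi, 0 → edi=0
xor esi, 18 → esi=9^18=27
mov esi, [edi] → esi=M[0]=-1
sub esi, 12 → esi=(-1)-12=-13
mov esi, [edi] → esi=M[0]=-1
xor esi, 16 → esi=(-1)^16=-17
add edi, 4 → edi=0+4=4
add eax, 3 → eax=5+3=8
cmp eax, 23  (cmp 8,23)
jne L2: taken
xor esi, 18 → esi=(-17)^18=-3
mov esi, [edi] → esi=M[4]=8
sub esi, 12 → esi=8-12=-4
mov esi, [edi] → esi=M[4]=8
xor esi, 16 → esi=8^16=24
add edi, 4 → edi=4+4=8
add eax, 3 → eax=8+3=11
cmp eax, 23  (cmp 11,23)
jne L2: taken
xor esi, 18 → esi=24^18=10
mov esi, [edi] → esi=M[8]=26
sub esi, 12 → esi=26-12=14
mov esi, [edi] → esi=M[8]=26
xor esi, 16 → esi=26^16=10
add edi, 4 → edi=8+4=12
add eax, 3 → eax=11+3=14
cmp eax, 23  (cmp 14,23)
jne L2: taken
xor esi, 18 → esi=10^18=24
mov esi, [edi] → esi=M[12]=-5
sub esi, 12 → esi=(-5)-12=-17
mov esi, [edi] → esi=M[12]=-5
xor esi, 16 → esi=(-5)^16=-21
add edi, 4 → edi=12+4=16
add eax, 3 → eax=14+3=17
cmp eax, 23  (cmp 17,23)
jne L2: taken
xor esi, 18 → esi=(-21)^18=-7
mov esi, [edi] → esi=M[16]=14
sub esi, 12 → esi=14-12=2
mov esi, [edi] → esi=M[16]=14
xor esi, 16 → esi=14^16=30
add edi, 4 → edi=16+4=20
add eax, 3 → eax=17+3=20
cmp eax, 23  (cmp 20,23)
jne L2: taken
xor esi, 18 → esi=30^18=12
mov esi, [edi] → esi=M[20]=22
sub esi, 12 → esi=22-12=10
mov esi, [edi] → esi=M[20]=22
xor esi, 16 → esi=22^16=6
add edi, 4 → edi=20+4=24
add eax, 3 → eax=20+3=23
cmp eax, 23  (cmp 23,23)
jne L2: not taken
mov [0], esi → M[0]=6
halt.

6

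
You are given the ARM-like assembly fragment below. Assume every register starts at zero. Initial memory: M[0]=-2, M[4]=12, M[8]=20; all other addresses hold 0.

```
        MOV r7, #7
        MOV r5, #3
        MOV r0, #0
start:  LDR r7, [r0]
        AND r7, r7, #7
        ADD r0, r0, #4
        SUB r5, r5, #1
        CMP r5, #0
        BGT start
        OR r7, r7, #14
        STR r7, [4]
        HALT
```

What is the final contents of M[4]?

14

r7=7
r5=3
r0=0
r7=M[0]=-2
r7=(-2)&7=6
r0=0+4=4
r5=3-1=2
CMP r5, #0  (cmp 2,0)
BGT start: taken
r7=M[4]=12
r7=12&7=4
r0=4+4=8
r5=2-1=1
CMP r5, #0  (cmp 1,0)
BGT start: taken
r7=M[8]=20
r7=20&7=4
r0=8+4=12
r5=1-1=0
CMP r5, #0  (cmp 0,0)
BGT start: not taken
r7=4|14=14
STR r7, [4] → M[4]=14
halt.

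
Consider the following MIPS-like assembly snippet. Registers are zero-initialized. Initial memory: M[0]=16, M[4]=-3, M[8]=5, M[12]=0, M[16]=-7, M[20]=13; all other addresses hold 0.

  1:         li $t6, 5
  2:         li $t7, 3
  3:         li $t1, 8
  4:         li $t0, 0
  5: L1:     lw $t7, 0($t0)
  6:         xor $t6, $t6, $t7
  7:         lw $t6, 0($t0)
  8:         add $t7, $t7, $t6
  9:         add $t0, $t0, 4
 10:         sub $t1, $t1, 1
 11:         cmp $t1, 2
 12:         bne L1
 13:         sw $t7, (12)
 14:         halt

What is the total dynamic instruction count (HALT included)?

54

$t6=5
$t7=3
$t1=8
$t0=0
$t7=M[0]=16
$t6=5^16=21
$t6=M[0]=16
$t7=16+16=32
$t0=0+4=4
$t1=8-1=7
cmp $t1, 2  (cmp 7,2)
bne L1: taken
$t7=M[4]=-3
$t6=16^(-3)=-19
$t6=M[4]=-3
$t7=(-3)+(-3)=-6
$t0=4+4=8
$t1=7-1=6
cmp $t1, 2  (cmp 6,2)
bne L1: taken
$t7=M[8]=5
$t6=(-3)^5=-8
$t6=M[8]=5
$t7=5+5=10
$t0=8+4=12
$t1=6-1=5
cmp $t1, 2  (cmp 5,2)
bne L1: taken
$t7=M[12]=0
$t6=5^0=5
$t6=M[12]=0
$t7=0+0=0
$t0=12+4=16
$t1=5-1=4
cmp $t1, 2  (cmp 4,2)
bne L1: taken
$t7=M[16]=-7
$t6=0^(-7)=-7
$t6=M[16]=-7
$t7=(-7)+(-7)=-14
$t0=16+4=20
$t1=4-1=3
cmp $t1, 2  (cmp 3,2)
bne L1: taken
$t7=M[20]=13
$t6=(-7)^13=-12
$t6=M[20]=13
$t7=13+13=26
$t0=20+4=24
$t1=3-1=2
cmp $t1, 2  (cmp 2,2)
bne L1: not taken
sw $t7, (12) → M[12]=26
halt.
Total executed instructions: 54.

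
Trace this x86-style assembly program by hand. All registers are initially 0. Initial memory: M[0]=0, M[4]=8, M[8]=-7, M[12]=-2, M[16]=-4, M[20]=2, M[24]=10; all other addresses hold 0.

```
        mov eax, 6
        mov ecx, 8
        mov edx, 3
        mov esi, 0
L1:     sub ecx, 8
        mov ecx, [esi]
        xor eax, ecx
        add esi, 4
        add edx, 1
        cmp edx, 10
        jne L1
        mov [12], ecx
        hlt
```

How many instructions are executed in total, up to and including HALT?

eax=6
ecx=8
edx=3
esi=0
ecx=8-8=0
ecx=M[0]=0
eax=6^0=6
esi=0+4=4
edx=3+1=4
cmp edx, 10  (cmp 4,10)
jne L1: taken
ecx=0-8=-8
ecx=M[4]=8
eax=6^8=14
esi=4+4=8
edx=4+1=5
cmp edx, 10  (cmp 5,10)
jne L1: taken
ecx=8-8=0
ecx=M[8]=-7
eax=14^(-7)=-9
esi=8+4=12
edx=5+1=6
cmp edx, 10  (cmp 6,10)
jne L1: taken
ecx=(-7)-8=-15
ecx=M[12]=-2
eax=(-9)^(-2)=9
esi=12+4=16
edx=6+1=7
cmp edx, 10  (cmp 7,10)
jne L1: taken
ecx=(-2)-8=-10
ecx=M[16]=-4
eax=9^(-4)=-11
esi=16+4=20
edx=7+1=8
cmp edx, 10  (cmp 8,10)
jne L1: taken
ecx=(-4)-8=-12
ecx=M[20]=2
eax=(-11)^2=-9
esi=20+4=24
edx=8+1=9
cmp edx, 10  (cmp 9,10)
jne L1: taken
ecx=2-8=-6
ecx=M[24]=10
eax=(-9)^10=-3
esi=24+4=28
edx=9+1=10
cmp edx, 10  (cmp 10,10)
jne L1: not taken
mov [12], ecx → M[12]=10
halt.
Total executed instructions: 55.

55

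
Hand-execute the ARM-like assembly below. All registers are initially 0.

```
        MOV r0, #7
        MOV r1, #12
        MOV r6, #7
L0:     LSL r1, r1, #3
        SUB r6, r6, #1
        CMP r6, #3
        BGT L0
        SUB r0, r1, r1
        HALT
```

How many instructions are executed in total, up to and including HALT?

MOV r0, #7 → r0=7
MOV r1, #12 → r1=12
MOV r6, #7 → r6=7
LSL r1, r1, #3 → r1=12<<3=96
SUB r6, r6, #1 → r6=7-1=6
CMP r6, #3  (cmp 6,3)
BGT L0: taken
LSL r1, r1, #3 → r1=96<<3=768
SUB r6, r6, #1 → r6=6-1=5
CMP r6, #3  (cmp 5,3)
BGT L0: taken
LSL r1, r1, #3 → r1=768<<3=6144
SUB r6, r6, #1 → r6=5-1=4
CMP r6, #3  (cmp 4,3)
BGT L0: taken
LSL r1, r1, #3 → r1=6144<<3=49152
SUB r6, r6, #1 → r6=4-1=3
CMP r6, #3  (cmp 3,3)
BGT L0: not taken
SUB r0, r1, r1 → r0=49152-49152=0
halt.
Total executed instructions: 21.

21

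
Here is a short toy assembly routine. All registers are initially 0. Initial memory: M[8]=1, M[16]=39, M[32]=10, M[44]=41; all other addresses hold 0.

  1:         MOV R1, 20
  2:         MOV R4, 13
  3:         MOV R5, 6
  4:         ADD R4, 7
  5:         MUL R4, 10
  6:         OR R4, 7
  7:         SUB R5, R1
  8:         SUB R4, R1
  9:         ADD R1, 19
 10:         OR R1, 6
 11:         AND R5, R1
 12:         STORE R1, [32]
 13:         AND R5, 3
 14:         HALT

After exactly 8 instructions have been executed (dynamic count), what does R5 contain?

after MOV R1, 20: R1=20
after MOV R4, 13: R4=13
after MOV R5, 6: R5=6
after ADD R4, 7: R4=13+7=20
after MUL R4, 10: R4=20*10=200
after OR R4, 7: R4=200|7=207
after SUB R5, R1: R5=6-20=-14
after SUB R4, R1: R4=207-20=187
After step 8: R5 = -14.

-14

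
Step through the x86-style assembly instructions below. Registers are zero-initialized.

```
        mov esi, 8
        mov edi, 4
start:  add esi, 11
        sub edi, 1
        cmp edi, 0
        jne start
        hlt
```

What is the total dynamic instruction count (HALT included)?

19

mov esi, 8 → esi=8
mov edi, 4 → edi=4
add esi, 11 → esi=8+11=19
sub edi, 1 → edi=4-1=3
cmp edi, 0  (cmp 3,0)
jne start: taken
add esi, 11 → esi=19+11=30
sub edi, 1 → edi=3-1=2
cmp edi, 0  (cmp 2,0)
jne start: taken
add esi, 11 → esi=30+11=41
sub edi, 1 → edi=2-1=1
cmp edi, 0  (cmp 1,0)
jne start: taken
add esi, 11 → esi=41+11=52
sub edi, 1 → edi=1-1=0
cmp edi, 0  (cmp 0,0)
jne start: not taken
halt.
Total executed instructions: 19.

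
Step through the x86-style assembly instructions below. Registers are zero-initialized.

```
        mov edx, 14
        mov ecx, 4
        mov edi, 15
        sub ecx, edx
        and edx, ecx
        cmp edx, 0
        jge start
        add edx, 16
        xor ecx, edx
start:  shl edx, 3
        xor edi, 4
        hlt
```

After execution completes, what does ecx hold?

edx=14
ecx=4
edi=15
ecx=4-14=-10
edx=14&(-10)=6
cmp edx, 0  (cmp 6,0)
jge start: taken
edx=6<<3=48
edi=15^4=11
halt.

-10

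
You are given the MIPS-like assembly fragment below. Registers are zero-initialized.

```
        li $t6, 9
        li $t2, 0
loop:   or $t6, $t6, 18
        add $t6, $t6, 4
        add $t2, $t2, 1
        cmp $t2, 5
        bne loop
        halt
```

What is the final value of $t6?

63

$t6=9
$t2=0
$t6=9|18=27
$t6=27+4=31
$t2=0+1=1
cmp $t2, 5  (cmp 1,5)
bne loop: taken
$t6=31|18=31
$t6=31+4=35
$t2=1+1=2
cmp $t2, 5  (cmp 2,5)
bne loop: taken
$t6=35|18=51
$t6=51+4=55
$t2=2+1=3
cmp $t2, 5  (cmp 3,5)
bne loop: taken
$t6=55|18=55
$t6=55+4=59
$t2=3+1=4
cmp $t2, 5  (cmp 4,5)
bne loop: taken
$t6=59|18=59
$t6=59+4=63
$t2=4+1=5
cmp $t2, 5  (cmp 5,5)
bne loop: not taken
halt.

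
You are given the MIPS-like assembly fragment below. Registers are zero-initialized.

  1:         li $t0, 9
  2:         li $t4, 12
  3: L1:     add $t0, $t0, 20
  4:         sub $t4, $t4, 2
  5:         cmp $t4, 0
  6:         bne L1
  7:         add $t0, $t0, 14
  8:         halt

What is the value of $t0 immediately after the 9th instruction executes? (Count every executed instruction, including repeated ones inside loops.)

49

after li $t0, 9: $t0=9
after li $t4, 12: $t4=12
after add $t0, $t0, 20: $t0=9+20=29
after sub $t4, $t4, 2: $t4=12-2=10
cmp $t4, 0  (cmp 10,0)
bne L1: taken
after add $t0, $t0, 20: $t0=29+20=49
after sub $t4, $t4, 2: $t4=10-2=8
cmp $t4, 0  (cmp 8,0)
After step 9: $t0 = 49.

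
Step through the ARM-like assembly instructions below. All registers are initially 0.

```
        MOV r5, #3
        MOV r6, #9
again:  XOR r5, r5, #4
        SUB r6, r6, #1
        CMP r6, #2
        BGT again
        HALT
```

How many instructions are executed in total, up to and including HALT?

31

MOV r5, #3 → r5=3
MOV r6, #9 → r6=9
XOR r5, r5, #4 → r5=3^4=7
SUB r6, r6, #1 → r6=9-1=8
CMP r6, #2  (cmp 8,2)
BGT again: taken
XOR r5, r5, #4 → r5=7^4=3
SUB r6, r6, #1 → r6=8-1=7
CMP r6, #2  (cmp 7,2)
BGT again: taken
XOR r5, r5, #4 → r5=3^4=7
SUB r6, r6, #1 → r6=7-1=6
CMP r6, #2  (cmp 6,2)
BGT again: taken
XOR r5, r5, #4 → r5=7^4=3
SUB r6, r6, #1 → r6=6-1=5
CMP r6, #2  (cmp 5,2)
BGT again: taken
XOR r5, r5, #4 → r5=3^4=7
SUB r6, r6, #1 → r6=5-1=4
CMP r6, #2  (cmp 4,2)
BGT again: taken
XOR r5, r5, #4 → r5=7^4=3
SUB r6, r6, #1 → r6=4-1=3
CMP r6, #2  (cmp 3,2)
BGT again: taken
XOR r5, r5, #4 → r5=3^4=7
SUB r6, r6, #1 → r6=3-1=2
CMP r6, #2  (cmp 2,2)
BGT again: not taken
halt.
Total executed instructions: 31.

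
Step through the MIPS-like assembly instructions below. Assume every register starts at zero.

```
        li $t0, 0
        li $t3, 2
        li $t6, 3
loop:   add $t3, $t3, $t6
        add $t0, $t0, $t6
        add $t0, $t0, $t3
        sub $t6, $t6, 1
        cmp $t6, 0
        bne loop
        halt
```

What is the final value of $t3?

li $t0, 0 → $t0=0
li $t3, 2 → $t3=2
li $t6, 3 → $t6=3
add $t3, $t3, $t6 → $t3=2+3=5
add $t0, $t0, $t6 → $t0=0+3=3
add $t0, $t0, $t3 → $t0=3+5=8
sub $t6, $t6, 1 → $t6=3-1=2
cmp $t6, 0  (cmp 2,0)
bne loop: taken
add $t3, $t3, $t6 → $t3=5+2=7
add $t0, $t0, $t6 → $t0=8+2=10
add $t0, $t0, $t3 → $t0=10+7=17
sub $t6, $t6, 1 → $t6=2-1=1
cmp $t6, 0  (cmp 1,0)
bne loop: taken
add $t3, $t3, $t6 → $t3=7+1=8
add $t0, $t0, $t6 → $t0=17+1=18
add $t0, $t0, $t3 → $t0=18+8=26
sub $t6, $t6, 1 → $t6=1-1=0
cmp $t6, 0  (cmp 0,0)
bne loop: not taken
halt.

8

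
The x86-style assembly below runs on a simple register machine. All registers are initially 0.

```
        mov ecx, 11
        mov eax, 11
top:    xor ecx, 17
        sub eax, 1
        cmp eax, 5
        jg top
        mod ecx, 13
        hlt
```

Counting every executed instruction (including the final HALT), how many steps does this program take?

mov ecx, 11 → ecx=11
mov eax, 11 → eax=11
xor ecx, 17 → ecx=11^17=26
sub eax, 1 → eax=11-1=10
cmp eax, 5  (cmp 10,5)
jg top: taken
xor ecx, 17 → ecx=26^17=11
sub eax, 1 → eax=10-1=9
cmp eax, 5  (cmp 9,5)
jg top: taken
xor ecx, 17 → ecx=11^17=26
sub eax, 1 → eax=9-1=8
cmp eax, 5  (cmp 8,5)
jg top: taken
xor ecx, 17 → ecx=26^17=11
sub eax, 1 → eax=8-1=7
cmp eax, 5  (cmp 7,5)
jg top: taken
xor ecx, 17 → ecx=11^17=26
sub eax, 1 → eax=7-1=6
cmp eax, 5  (cmp 6,5)
jg top: taken
xor ecx, 17 → ecx=26^17=11
sub eax, 1 → eax=6-1=5
cmp eax, 5  (cmp 5,5)
jg top: not taken
mod ecx, 13 → ecx=11%13=11
halt.
Total executed instructions: 28.

28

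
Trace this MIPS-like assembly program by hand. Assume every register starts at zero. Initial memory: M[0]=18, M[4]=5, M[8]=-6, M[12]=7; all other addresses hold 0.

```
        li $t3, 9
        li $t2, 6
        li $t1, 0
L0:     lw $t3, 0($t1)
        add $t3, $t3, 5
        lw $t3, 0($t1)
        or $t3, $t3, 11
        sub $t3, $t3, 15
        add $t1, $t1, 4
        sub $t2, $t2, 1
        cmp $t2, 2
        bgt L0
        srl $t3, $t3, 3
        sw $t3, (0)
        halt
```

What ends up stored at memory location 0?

0

$t3=9
$t2=6
$t1=0
$t3=M[0]=18
$t3=18+5=23
$t3=M[0]=18
$t3=18|11=27
$t3=27-15=12
$t1=0+4=4
$t2=6-1=5
cmp $t2, 2  (cmp 5,2)
bgt L0: taken
$t3=M[4]=5
$t3=5+5=10
$t3=M[4]=5
$t3=5|11=15
$t3=15-15=0
$t1=4+4=8
$t2=5-1=4
cmp $t2, 2  (cmp 4,2)
bgt L0: taken
$t3=M[8]=-6
$t3=(-6)+5=-1
$t3=M[8]=-6
$t3=(-6)|11=-5
$t3=(-5)-15=-20
$t1=8+4=12
$t2=4-1=3
cmp $t2, 2  (cmp 3,2)
bgt L0: taken
$t3=M[12]=7
$t3=7+5=12
$t3=M[12]=7
$t3=7|11=15
$t3=15-15=0
$t1=12+4=16
$t2=3-1=2
cmp $t2, 2  (cmp 2,2)
bgt L0: not taken
$t3=0>>3=0
sw $t3, (0) → M[0]=0
halt.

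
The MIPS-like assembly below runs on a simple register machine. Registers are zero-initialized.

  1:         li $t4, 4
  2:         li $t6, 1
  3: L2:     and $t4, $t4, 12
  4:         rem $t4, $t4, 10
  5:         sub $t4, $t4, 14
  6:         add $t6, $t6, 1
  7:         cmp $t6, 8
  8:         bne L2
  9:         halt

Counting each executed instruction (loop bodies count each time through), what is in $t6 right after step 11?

2

$t4=4
$t6=1
$t4=4&12=4
$t4=4%10=4
$t4=4-14=-10
$t6=1+1=2
cmp $t6, 8  (cmp 2,8)
bne L2: taken
$t4=(-10)&12=4
$t4=4%10=4
$t4=4-14=-10
After step 11: $t6 = 2.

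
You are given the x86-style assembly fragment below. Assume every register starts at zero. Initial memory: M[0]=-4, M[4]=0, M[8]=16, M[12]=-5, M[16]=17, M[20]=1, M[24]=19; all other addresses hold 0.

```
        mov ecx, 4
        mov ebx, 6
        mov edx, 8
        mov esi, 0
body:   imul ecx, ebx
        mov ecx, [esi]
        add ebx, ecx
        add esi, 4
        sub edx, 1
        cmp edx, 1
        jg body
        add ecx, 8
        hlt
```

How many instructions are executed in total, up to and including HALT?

55

after mov ecx, 4: ecx=4
after mov ebx, 6: ebx=6
after mov edx, 8: edx=8
after mov esi, 0: esi=0
after imul ecx, ebx: ecx=4*6=24
after mov ecx, [esi]: ecx=M[0]=-4
after add ebx, ecx: ebx=6+(-4)=2
after add esi, 4: esi=0+4=4
after sub edx, 1: edx=8-1=7
cmp edx, 1  (cmp 7,1)
jg body: taken
after imul ecx, ebx: ecx=(-4)*2=-8
after mov ecx, [esi]: ecx=M[4]=0
after add ebx, ecx: ebx=2+0=2
after add esi, 4: esi=4+4=8
after sub edx, 1: edx=7-1=6
cmp edx, 1  (cmp 6,1)
jg body: taken
after imul ecx, ebx: ecx=0*2=0
after mov ecx, [esi]: ecx=M[8]=16
after add ebx, ecx: ebx=2+16=18
after add esi, 4: esi=8+4=12
after sub edx, 1: edx=6-1=5
cmp edx, 1  (cmp 5,1)
jg body: taken
after imul ecx, ebx: ecx=16*18=288
after mov ecx, [esi]: ecx=M[12]=-5
after add ebx, ecx: ebx=18+(-5)=13
after add esi, 4: esi=12+4=16
after sub edx, 1: edx=5-1=4
cmp edx, 1  (cmp 4,1)
jg body: taken
after imul ecx, ebx: ecx=(-5)*13=-65
after mov ecx, [esi]: ecx=M[16]=17
after add ebx, ecx: ebx=13+17=30
after add esi, 4: esi=16+4=20
after sub edx, 1: edx=4-1=3
cmp edx, 1  (cmp 3,1)
jg body: taken
after imul ecx, ebx: ecx=17*30=510
after mov ecx, [esi]: ecx=M[20]=1
after add ebx, ecx: ebx=30+1=31
after add esi, 4: esi=20+4=24
after sub edx, 1: edx=3-1=2
cmp edx, 1  (cmp 2,1)
jg body: taken
after imul ecx, ebx: ecx=1*31=31
after mov ecx, [esi]: ecx=M[24]=19
after add ebx, ecx: ebx=31+19=50
after add esi, 4: esi=24+4=28
after sub edx, 1: edx=2-1=1
cmp edx, 1  (cmp 1,1)
jg body: not taken
after add ecx, 8: ecx=19+8=27
halt.
Total executed instructions: 55.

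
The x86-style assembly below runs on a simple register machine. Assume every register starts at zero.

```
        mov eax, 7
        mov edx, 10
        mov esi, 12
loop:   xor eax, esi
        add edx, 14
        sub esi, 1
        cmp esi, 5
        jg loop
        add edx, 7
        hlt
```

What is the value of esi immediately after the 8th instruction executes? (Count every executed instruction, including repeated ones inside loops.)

11

after mov eax, 7: eax=7
after mov edx, 10: edx=10
after mov esi, 12: esi=12
after xor eax, esi: eax=7^12=11
after add edx, 14: edx=10+14=24
after sub esi, 1: esi=12-1=11
cmp esi, 5  (cmp 11,5)
jg loop: taken
After step 8: esi = 11.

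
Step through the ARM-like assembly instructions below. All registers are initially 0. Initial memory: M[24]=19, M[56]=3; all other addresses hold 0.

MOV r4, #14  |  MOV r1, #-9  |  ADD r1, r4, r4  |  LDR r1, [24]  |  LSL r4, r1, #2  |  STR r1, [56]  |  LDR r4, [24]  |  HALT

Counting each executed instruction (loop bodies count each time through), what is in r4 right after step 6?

after MOV r4, #14: r4=14
after MOV r1, #-9: r1=-9
after ADD r1, r4, r4: r1=14+14=28
after LDR r1, [24]: r1=M[24]=19
after LSL r4, r1, #2: r4=19<<2=76
STR r1, [56] → M[56]=19
After step 6: r4 = 76.

76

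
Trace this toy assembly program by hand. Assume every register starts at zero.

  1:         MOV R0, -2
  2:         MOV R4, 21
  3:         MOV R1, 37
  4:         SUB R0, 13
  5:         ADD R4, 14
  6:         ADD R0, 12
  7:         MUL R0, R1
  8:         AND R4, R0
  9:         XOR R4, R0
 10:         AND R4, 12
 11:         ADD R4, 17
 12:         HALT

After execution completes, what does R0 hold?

-111

MOV R0, -2 → R0=-2
MOV R4, 21 → R4=21
MOV R1, 37 → R1=37
SUB R0, 13 → R0=(-2)-13=-15
ADD R4, 14 → R4=21+14=35
ADD R0, 12 → R0=(-15)+12=-3
MUL R0, R1 → R0=(-3)*37=-111
AND R4, R0 → R4=35&(-111)=1
XOR R4, R0 → R4=1^(-111)=-112
AND R4, 12 → R4=(-112)&12=0
ADD R4, 17 → R4=0+17=17
halt.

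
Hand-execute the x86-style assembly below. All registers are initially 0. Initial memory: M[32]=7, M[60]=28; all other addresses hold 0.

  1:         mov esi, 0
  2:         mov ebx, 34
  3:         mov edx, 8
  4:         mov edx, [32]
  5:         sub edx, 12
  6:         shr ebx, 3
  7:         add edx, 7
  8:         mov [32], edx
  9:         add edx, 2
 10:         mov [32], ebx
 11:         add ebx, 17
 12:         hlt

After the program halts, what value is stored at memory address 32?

4

after mov esi, 0: esi=0
after mov ebx, 34: ebx=34
after mov edx, 8: edx=8
after mov edx, [32]: edx=M[32]=7
after sub edx, 12: edx=7-12=-5
after shr ebx, 3: ebx=34>>3=4
after add edx, 7: edx=(-5)+7=2
mov [32], edx → M[32]=2
after add edx, 2: edx=2+2=4
mov [32], ebx → M[32]=4
after add ebx, 17: ebx=4+17=21
halt.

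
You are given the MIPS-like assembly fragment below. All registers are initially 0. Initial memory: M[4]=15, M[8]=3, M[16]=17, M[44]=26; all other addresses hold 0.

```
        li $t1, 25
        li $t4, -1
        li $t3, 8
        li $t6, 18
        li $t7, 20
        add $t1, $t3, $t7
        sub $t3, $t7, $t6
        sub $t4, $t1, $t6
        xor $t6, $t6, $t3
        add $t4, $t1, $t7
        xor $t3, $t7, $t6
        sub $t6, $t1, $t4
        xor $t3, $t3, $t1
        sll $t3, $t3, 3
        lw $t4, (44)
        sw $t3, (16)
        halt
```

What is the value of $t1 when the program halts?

28

$t1=25
$t4=-1
$t3=8
$t6=18
$t7=20
$t1=8+20=28
$t3=20-18=2
$t4=28-18=10
$t6=18^2=16
$t4=28+20=48
$t3=20^16=4
$t6=28-48=-20
$t3=4^28=24
$t3=24<<3=192
$t4=M[44]=26
sw $t3, (16) → M[16]=192
halt.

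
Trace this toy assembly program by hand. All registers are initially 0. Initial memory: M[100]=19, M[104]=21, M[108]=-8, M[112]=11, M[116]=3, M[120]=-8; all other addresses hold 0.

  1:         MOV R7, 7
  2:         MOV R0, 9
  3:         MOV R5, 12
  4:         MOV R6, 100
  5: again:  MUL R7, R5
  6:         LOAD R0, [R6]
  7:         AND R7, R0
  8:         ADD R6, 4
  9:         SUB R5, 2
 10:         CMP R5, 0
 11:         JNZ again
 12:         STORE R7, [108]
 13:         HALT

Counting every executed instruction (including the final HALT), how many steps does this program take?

48

MOV R7, 7 → R7=7
MOV R0, 9 → R0=9
MOV R5, 12 → R5=12
MOV R6, 100 → R6=100
MUL R7, R5 → R7=7*12=84
LOAD R0, [R6] → R0=M[100]=19
AND R7, R0 → R7=84&19=16
ADD R6, 4 → R6=100+4=104
SUB R5, 2 → R5=12-2=10
CMP R5, 0  (cmp 10,0)
JNZ again: taken
MUL R7, R5 → R7=16*10=160
LOAD R0, [R6] → R0=M[104]=21
AND R7, R0 → R7=160&21=0
ADD R6, 4 → R6=104+4=108
SUB R5, 2 → R5=10-2=8
CMP R5, 0  (cmp 8,0)
JNZ again: taken
MUL R7, R5 → R7=0*8=0
LOAD R0, [R6] → R0=M[108]=-8
AND R7, R0 → R7=0&(-8)=0
ADD R6, 4 → R6=108+4=112
SUB R5, 2 → R5=8-2=6
CMP R5, 0  (cmp 6,0)
JNZ again: taken
MUL R7, R5 → R7=0*6=0
LOAD R0, [R6] → R0=M[112]=11
AND R7, R0 → R7=0&11=0
ADD R6, 4 → R6=112+4=116
SUB R5, 2 → R5=6-2=4
CMP R5, 0  (cmp 4,0)
JNZ again: taken
MUL R7, R5 → R7=0*4=0
LOAD R0, [R6] → R0=M[116]=3
AND R7, R0 → R7=0&3=0
ADD R6, 4 → R6=116+4=120
SUB R5, 2 → R5=4-2=2
CMP R5, 0  (cmp 2,0)
JNZ again: taken
MUL R7, R5 → R7=0*2=0
LOAD R0, [R6] → R0=M[120]=-8
AND R7, R0 → R7=0&(-8)=0
ADD R6, 4 → R6=120+4=124
SUB R5, 2 → R5=2-2=0
CMP R5, 0  (cmp 0,0)
JNZ again: not taken
STORE R7, [108] → M[108]=0
halt.
Total executed instructions: 48.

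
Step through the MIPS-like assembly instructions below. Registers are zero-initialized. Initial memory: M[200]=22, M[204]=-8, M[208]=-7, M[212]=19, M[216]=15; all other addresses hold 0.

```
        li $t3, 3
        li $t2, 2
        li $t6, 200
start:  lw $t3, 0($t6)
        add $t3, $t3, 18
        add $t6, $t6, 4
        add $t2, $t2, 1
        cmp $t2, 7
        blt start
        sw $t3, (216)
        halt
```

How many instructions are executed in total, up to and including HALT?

$t3=3
$t2=2
$t6=200
$t3=M[200]=22
$t3=22+18=40
$t6=200+4=204
$t2=2+1=3
cmp $t2, 7  (cmp 3,7)
blt start: taken
$t3=M[204]=-8
$t3=(-8)+18=10
$t6=204+4=208
$t2=3+1=4
cmp $t2, 7  (cmp 4,7)
blt start: taken
$t3=M[208]=-7
$t3=(-7)+18=11
$t6=208+4=212
$t2=4+1=5
cmp $t2, 7  (cmp 5,7)
blt start: taken
$t3=M[212]=19
$t3=19+18=37
$t6=212+4=216
$t2=5+1=6
cmp $t2, 7  (cmp 6,7)
blt start: taken
$t3=M[216]=15
$t3=15+18=33
$t6=216+4=220
$t2=6+1=7
cmp $t2, 7  (cmp 7,7)
blt start: not taken
sw $t3, (216) → M[216]=33
halt.
Total executed instructions: 35.

35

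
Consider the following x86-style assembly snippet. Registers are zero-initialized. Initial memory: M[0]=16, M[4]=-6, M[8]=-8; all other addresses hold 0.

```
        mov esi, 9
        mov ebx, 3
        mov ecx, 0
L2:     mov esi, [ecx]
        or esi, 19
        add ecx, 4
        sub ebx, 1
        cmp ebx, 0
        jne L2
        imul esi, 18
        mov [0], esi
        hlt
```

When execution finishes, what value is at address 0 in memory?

-90

mov esi, 9 → esi=9
mov ebx, 3 → ebx=3
mov ecx, 0 → ecx=0
mov esi, [ecx] → esi=M[0]=16
or esi, 19 → esi=16|19=19
add ecx, 4 → ecx=0+4=4
sub ebx, 1 → ebx=3-1=2
cmp ebx, 0  (cmp 2,0)
jne L2: taken
mov esi, [ecx] → esi=M[4]=-6
or esi, 19 → esi=(-6)|19=-5
add ecx, 4 → ecx=4+4=8
sub ebx, 1 → ebx=2-1=1
cmp ebx, 0  (cmp 1,0)
jne L2: taken
mov esi, [ecx] → esi=M[8]=-8
or esi, 19 → esi=(-8)|19=-5
add ecx, 4 → ecx=8+4=12
sub ebx, 1 → ebx=1-1=0
cmp ebx, 0  (cmp 0,0)
jne L2: not taken
imul esi, 18 → esi=(-5)*18=-90
mov [0], esi → M[0]=-90
halt.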